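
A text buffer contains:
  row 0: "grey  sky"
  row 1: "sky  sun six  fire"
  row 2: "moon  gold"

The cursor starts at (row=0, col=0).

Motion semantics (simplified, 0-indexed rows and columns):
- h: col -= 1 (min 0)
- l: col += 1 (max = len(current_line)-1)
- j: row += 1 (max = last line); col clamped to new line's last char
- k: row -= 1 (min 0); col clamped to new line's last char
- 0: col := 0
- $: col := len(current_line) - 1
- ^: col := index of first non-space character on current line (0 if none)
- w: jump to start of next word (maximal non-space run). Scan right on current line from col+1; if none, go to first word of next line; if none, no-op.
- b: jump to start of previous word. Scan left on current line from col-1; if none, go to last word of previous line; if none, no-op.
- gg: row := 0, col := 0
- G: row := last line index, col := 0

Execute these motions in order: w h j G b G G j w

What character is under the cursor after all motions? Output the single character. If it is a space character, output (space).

After 1 (w): row=0 col=6 char='s'
After 2 (h): row=0 col=5 char='_'
After 3 (j): row=1 col=5 char='s'
After 4 (G): row=2 col=0 char='m'
After 5 (b): row=1 col=14 char='f'
After 6 (G): row=2 col=0 char='m'
After 7 (G): row=2 col=0 char='m'
After 8 (j): row=2 col=0 char='m'
After 9 (w): row=2 col=6 char='g'

Answer: g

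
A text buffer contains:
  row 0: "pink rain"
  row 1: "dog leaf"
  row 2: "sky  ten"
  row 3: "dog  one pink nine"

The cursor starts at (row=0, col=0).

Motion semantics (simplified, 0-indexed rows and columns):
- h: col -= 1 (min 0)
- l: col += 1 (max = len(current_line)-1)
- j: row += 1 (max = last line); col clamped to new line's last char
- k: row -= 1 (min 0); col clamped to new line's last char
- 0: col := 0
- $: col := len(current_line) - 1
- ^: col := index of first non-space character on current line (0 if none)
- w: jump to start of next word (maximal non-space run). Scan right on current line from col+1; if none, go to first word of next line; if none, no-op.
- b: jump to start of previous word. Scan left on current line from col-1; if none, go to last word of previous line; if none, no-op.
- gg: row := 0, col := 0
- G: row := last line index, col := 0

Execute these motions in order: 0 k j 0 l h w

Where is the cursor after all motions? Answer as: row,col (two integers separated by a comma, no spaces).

After 1 (0): row=0 col=0 char='p'
After 2 (k): row=0 col=0 char='p'
After 3 (j): row=1 col=0 char='d'
After 4 (0): row=1 col=0 char='d'
After 5 (l): row=1 col=1 char='o'
After 6 (h): row=1 col=0 char='d'
After 7 (w): row=1 col=4 char='l'

Answer: 1,4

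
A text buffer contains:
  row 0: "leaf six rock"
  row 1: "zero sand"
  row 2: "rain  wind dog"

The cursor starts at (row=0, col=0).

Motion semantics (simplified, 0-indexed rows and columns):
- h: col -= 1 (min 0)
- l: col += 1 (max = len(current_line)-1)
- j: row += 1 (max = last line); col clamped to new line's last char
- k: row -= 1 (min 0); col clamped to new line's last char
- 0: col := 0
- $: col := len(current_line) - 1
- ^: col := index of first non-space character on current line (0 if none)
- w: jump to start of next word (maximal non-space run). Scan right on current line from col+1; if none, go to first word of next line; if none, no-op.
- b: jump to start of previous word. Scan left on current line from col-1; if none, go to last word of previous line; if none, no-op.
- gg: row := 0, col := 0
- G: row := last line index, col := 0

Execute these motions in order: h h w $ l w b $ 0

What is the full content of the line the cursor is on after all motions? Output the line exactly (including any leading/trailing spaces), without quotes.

Answer: leaf six rock

Derivation:
After 1 (h): row=0 col=0 char='l'
After 2 (h): row=0 col=0 char='l'
After 3 (w): row=0 col=5 char='s'
After 4 ($): row=0 col=12 char='k'
After 5 (l): row=0 col=12 char='k'
After 6 (w): row=1 col=0 char='z'
After 7 (b): row=0 col=9 char='r'
After 8 ($): row=0 col=12 char='k'
After 9 (0): row=0 col=0 char='l'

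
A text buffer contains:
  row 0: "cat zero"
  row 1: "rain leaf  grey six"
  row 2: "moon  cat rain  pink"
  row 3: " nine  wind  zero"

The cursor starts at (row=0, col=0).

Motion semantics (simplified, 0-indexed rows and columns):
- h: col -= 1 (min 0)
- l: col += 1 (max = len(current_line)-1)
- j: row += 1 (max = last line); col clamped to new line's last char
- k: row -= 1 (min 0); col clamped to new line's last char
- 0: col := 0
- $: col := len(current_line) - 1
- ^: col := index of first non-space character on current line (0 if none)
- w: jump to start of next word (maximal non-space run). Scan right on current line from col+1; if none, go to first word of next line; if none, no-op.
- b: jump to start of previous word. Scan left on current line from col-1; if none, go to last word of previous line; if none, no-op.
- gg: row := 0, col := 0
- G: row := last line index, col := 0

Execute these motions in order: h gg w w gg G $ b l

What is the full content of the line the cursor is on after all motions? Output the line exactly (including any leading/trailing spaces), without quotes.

After 1 (h): row=0 col=0 char='c'
After 2 (gg): row=0 col=0 char='c'
After 3 (w): row=0 col=4 char='z'
After 4 (w): row=1 col=0 char='r'
After 5 (gg): row=0 col=0 char='c'
After 6 (G): row=3 col=0 char='_'
After 7 ($): row=3 col=16 char='o'
After 8 (b): row=3 col=13 char='z'
After 9 (l): row=3 col=14 char='e'

Answer:  nine  wind  zero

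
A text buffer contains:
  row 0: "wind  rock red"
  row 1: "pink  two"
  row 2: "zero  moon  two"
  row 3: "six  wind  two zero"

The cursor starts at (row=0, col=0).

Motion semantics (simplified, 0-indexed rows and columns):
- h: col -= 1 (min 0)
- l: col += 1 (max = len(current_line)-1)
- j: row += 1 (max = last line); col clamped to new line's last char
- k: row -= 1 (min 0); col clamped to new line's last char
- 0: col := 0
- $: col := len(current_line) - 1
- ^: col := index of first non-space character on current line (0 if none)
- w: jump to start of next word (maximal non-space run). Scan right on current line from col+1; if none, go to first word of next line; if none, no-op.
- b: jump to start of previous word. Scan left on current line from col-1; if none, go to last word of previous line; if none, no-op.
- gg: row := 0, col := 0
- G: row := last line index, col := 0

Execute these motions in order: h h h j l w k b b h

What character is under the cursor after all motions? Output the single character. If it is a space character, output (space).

Answer: w

Derivation:
After 1 (h): row=0 col=0 char='w'
After 2 (h): row=0 col=0 char='w'
After 3 (h): row=0 col=0 char='w'
After 4 (j): row=1 col=0 char='p'
After 5 (l): row=1 col=1 char='i'
After 6 (w): row=1 col=6 char='t'
After 7 (k): row=0 col=6 char='r'
After 8 (b): row=0 col=0 char='w'
After 9 (b): row=0 col=0 char='w'
After 10 (h): row=0 col=0 char='w'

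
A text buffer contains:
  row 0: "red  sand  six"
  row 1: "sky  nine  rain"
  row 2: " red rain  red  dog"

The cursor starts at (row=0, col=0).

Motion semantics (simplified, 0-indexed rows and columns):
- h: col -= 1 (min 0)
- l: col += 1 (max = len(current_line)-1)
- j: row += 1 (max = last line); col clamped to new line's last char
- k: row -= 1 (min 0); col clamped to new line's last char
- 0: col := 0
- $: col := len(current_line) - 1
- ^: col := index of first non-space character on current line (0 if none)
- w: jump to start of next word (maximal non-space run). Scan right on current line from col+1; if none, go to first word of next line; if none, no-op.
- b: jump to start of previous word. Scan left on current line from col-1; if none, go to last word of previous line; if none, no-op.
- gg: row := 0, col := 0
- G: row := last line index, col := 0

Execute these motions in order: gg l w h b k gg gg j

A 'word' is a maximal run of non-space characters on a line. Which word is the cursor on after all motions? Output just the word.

After 1 (gg): row=0 col=0 char='r'
After 2 (l): row=0 col=1 char='e'
After 3 (w): row=0 col=5 char='s'
After 4 (h): row=0 col=4 char='_'
After 5 (b): row=0 col=0 char='r'
After 6 (k): row=0 col=0 char='r'
After 7 (gg): row=0 col=0 char='r'
After 8 (gg): row=0 col=0 char='r'
After 9 (j): row=1 col=0 char='s'

Answer: sky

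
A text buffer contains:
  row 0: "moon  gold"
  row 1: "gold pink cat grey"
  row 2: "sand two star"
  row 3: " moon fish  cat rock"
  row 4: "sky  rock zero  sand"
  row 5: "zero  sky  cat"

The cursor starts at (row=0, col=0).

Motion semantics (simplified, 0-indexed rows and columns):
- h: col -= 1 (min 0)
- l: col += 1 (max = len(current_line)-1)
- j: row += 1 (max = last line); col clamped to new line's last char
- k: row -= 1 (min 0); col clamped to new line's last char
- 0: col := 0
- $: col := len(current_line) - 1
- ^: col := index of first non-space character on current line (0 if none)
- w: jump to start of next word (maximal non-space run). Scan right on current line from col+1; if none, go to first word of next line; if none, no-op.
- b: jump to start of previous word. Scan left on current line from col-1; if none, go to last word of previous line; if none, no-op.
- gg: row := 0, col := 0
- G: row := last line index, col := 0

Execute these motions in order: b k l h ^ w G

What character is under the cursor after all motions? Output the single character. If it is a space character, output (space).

After 1 (b): row=0 col=0 char='m'
After 2 (k): row=0 col=0 char='m'
After 3 (l): row=0 col=1 char='o'
After 4 (h): row=0 col=0 char='m'
After 5 (^): row=0 col=0 char='m'
After 6 (w): row=0 col=6 char='g'
After 7 (G): row=5 col=0 char='z'

Answer: z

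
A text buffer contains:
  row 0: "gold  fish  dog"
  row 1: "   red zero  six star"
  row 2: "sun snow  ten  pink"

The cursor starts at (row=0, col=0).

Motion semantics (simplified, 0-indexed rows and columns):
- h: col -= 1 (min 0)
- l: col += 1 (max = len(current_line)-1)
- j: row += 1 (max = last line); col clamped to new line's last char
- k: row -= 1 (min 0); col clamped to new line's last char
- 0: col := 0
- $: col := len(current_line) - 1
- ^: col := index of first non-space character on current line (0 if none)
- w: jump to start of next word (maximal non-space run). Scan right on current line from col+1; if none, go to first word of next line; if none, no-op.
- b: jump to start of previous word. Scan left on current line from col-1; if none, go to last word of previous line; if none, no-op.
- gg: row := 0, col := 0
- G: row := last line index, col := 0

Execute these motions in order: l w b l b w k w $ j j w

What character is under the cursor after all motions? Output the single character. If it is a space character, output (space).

After 1 (l): row=0 col=1 char='o'
After 2 (w): row=0 col=6 char='f'
After 3 (b): row=0 col=0 char='g'
After 4 (l): row=0 col=1 char='o'
After 5 (b): row=0 col=0 char='g'
After 6 (w): row=0 col=6 char='f'
After 7 (k): row=0 col=6 char='f'
After 8 (w): row=0 col=12 char='d'
After 9 ($): row=0 col=14 char='g'
After 10 (j): row=1 col=14 char='i'
After 11 (j): row=2 col=14 char='_'
After 12 (w): row=2 col=15 char='p'

Answer: p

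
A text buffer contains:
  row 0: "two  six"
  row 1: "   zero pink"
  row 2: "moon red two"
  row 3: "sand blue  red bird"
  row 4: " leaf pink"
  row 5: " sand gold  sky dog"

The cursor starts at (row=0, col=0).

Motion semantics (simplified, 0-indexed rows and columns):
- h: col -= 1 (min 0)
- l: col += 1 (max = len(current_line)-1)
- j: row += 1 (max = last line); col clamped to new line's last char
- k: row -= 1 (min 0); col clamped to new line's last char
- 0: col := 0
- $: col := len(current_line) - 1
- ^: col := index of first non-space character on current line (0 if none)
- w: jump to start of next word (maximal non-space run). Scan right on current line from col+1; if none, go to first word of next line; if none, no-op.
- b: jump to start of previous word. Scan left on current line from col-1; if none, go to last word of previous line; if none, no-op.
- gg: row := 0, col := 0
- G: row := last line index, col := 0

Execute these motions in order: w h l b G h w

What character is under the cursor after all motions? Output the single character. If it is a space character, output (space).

After 1 (w): row=0 col=5 char='s'
After 2 (h): row=0 col=4 char='_'
After 3 (l): row=0 col=5 char='s'
After 4 (b): row=0 col=0 char='t'
After 5 (G): row=5 col=0 char='_'
After 6 (h): row=5 col=0 char='_'
After 7 (w): row=5 col=1 char='s'

Answer: s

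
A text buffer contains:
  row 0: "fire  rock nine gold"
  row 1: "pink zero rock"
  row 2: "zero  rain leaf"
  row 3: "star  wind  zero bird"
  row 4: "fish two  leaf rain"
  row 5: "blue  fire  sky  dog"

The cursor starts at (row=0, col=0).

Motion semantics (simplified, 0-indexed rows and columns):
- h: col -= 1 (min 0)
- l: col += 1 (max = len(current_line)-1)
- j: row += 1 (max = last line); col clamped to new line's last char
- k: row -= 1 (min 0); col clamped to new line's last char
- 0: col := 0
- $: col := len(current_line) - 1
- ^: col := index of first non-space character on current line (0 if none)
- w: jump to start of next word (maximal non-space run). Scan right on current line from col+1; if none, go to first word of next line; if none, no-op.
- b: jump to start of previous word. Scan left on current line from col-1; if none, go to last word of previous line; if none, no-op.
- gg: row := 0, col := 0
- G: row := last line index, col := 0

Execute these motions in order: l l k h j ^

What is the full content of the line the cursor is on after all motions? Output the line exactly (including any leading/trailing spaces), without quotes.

After 1 (l): row=0 col=1 char='i'
After 2 (l): row=0 col=2 char='r'
After 3 (k): row=0 col=2 char='r'
After 4 (h): row=0 col=1 char='i'
After 5 (j): row=1 col=1 char='i'
After 6 (^): row=1 col=0 char='p'

Answer: pink zero rock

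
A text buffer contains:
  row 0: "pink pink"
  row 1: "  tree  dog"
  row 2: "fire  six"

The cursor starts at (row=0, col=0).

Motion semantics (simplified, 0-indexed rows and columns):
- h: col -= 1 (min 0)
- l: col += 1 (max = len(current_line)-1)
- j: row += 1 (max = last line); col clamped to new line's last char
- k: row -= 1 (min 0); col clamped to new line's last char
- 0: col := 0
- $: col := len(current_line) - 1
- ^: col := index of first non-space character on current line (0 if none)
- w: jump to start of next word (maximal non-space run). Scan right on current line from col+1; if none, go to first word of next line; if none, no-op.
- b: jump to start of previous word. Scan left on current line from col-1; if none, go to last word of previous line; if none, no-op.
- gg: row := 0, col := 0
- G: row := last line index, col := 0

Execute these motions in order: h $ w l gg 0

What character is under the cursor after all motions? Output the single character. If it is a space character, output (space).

Answer: p

Derivation:
After 1 (h): row=0 col=0 char='p'
After 2 ($): row=0 col=8 char='k'
After 3 (w): row=1 col=2 char='t'
After 4 (l): row=1 col=3 char='r'
After 5 (gg): row=0 col=0 char='p'
After 6 (0): row=0 col=0 char='p'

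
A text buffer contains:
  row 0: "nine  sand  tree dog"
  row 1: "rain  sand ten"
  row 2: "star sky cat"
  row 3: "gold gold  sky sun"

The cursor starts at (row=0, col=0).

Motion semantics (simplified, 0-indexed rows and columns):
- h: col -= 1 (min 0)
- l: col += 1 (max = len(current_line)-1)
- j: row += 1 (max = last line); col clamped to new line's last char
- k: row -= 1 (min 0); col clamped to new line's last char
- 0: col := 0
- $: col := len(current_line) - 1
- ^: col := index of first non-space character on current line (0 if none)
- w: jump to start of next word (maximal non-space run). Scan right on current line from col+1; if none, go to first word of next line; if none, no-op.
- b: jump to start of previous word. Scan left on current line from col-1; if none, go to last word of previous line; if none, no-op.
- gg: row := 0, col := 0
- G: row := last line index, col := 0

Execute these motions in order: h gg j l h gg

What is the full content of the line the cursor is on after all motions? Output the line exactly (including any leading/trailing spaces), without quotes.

After 1 (h): row=0 col=0 char='n'
After 2 (gg): row=0 col=0 char='n'
After 3 (j): row=1 col=0 char='r'
After 4 (l): row=1 col=1 char='a'
After 5 (h): row=1 col=0 char='r'
After 6 (gg): row=0 col=0 char='n'

Answer: nine  sand  tree dog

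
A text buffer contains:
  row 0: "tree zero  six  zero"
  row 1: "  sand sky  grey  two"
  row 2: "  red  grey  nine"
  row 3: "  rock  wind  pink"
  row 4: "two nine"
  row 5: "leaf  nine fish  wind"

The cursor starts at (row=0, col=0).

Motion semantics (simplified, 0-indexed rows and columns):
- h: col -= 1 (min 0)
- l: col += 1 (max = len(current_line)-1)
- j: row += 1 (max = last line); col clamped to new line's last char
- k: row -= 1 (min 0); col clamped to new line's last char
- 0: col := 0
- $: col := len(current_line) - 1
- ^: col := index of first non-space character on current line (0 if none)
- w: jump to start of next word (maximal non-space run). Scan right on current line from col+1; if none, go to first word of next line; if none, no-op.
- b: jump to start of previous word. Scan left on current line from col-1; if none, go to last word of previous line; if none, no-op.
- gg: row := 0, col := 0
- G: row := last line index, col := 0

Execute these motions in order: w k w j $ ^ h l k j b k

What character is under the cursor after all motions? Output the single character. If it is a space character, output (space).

Answer: z

Derivation:
After 1 (w): row=0 col=5 char='z'
After 2 (k): row=0 col=5 char='z'
After 3 (w): row=0 col=11 char='s'
After 4 (j): row=1 col=11 char='_'
After 5 ($): row=1 col=20 char='o'
After 6 (^): row=1 col=2 char='s'
After 7 (h): row=1 col=1 char='_'
After 8 (l): row=1 col=2 char='s'
After 9 (k): row=0 col=2 char='e'
After 10 (j): row=1 col=2 char='s'
After 11 (b): row=0 col=16 char='z'
After 12 (k): row=0 col=16 char='z'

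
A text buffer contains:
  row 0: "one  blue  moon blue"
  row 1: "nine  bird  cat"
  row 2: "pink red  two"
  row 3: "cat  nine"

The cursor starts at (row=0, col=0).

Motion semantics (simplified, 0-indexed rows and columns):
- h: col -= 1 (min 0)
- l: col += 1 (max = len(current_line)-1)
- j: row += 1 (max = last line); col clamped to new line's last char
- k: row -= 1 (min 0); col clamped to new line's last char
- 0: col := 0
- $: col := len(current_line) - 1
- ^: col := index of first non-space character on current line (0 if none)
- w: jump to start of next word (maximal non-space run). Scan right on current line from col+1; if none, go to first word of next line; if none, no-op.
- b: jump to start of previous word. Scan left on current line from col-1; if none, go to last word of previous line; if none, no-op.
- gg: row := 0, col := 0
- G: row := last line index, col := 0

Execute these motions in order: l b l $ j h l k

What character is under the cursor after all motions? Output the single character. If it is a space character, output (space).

After 1 (l): row=0 col=1 char='n'
After 2 (b): row=0 col=0 char='o'
After 3 (l): row=0 col=1 char='n'
After 4 ($): row=0 col=19 char='e'
After 5 (j): row=1 col=14 char='t'
After 6 (h): row=1 col=13 char='a'
After 7 (l): row=1 col=14 char='t'
After 8 (k): row=0 col=14 char='n'

Answer: n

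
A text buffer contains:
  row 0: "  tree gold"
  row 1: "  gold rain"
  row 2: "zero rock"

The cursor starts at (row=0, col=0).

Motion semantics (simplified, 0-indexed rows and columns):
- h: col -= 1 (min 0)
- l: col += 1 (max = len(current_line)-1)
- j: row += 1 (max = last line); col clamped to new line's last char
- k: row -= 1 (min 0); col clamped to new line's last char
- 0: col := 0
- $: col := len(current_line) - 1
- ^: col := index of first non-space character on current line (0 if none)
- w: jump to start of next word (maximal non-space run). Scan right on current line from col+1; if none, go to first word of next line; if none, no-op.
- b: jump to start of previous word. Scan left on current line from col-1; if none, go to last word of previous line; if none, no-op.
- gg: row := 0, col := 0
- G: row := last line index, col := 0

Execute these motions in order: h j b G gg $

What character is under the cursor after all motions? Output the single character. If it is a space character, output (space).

After 1 (h): row=0 col=0 char='_'
After 2 (j): row=1 col=0 char='_'
After 3 (b): row=0 col=7 char='g'
After 4 (G): row=2 col=0 char='z'
After 5 (gg): row=0 col=0 char='_'
After 6 ($): row=0 col=10 char='d'

Answer: d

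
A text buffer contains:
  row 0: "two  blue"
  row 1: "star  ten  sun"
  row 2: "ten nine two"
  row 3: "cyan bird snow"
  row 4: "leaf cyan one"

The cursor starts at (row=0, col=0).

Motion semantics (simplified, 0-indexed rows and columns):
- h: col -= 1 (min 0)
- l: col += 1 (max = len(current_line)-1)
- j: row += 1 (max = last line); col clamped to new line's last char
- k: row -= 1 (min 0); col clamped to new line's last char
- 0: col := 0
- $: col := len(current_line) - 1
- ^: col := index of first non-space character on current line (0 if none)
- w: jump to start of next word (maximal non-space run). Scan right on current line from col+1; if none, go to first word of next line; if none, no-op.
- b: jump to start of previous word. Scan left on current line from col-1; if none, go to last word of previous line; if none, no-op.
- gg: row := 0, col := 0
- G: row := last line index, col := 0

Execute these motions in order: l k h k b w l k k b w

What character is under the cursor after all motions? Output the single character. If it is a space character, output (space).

After 1 (l): row=0 col=1 char='w'
After 2 (k): row=0 col=1 char='w'
After 3 (h): row=0 col=0 char='t'
After 4 (k): row=0 col=0 char='t'
After 5 (b): row=0 col=0 char='t'
After 6 (w): row=0 col=5 char='b'
After 7 (l): row=0 col=6 char='l'
After 8 (k): row=0 col=6 char='l'
After 9 (k): row=0 col=6 char='l'
After 10 (b): row=0 col=5 char='b'
After 11 (w): row=1 col=0 char='s'

Answer: s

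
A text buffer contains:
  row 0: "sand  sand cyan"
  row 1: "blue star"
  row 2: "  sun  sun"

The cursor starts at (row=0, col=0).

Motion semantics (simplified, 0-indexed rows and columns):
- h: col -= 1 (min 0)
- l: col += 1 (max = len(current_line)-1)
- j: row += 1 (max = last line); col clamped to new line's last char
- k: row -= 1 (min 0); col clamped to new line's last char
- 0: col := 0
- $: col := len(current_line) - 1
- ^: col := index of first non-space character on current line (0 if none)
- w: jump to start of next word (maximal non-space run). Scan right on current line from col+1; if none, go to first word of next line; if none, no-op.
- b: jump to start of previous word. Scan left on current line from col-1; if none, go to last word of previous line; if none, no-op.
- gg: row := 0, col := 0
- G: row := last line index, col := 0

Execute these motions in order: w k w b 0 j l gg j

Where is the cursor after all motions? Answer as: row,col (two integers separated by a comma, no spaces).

Answer: 1,0

Derivation:
After 1 (w): row=0 col=6 char='s'
After 2 (k): row=0 col=6 char='s'
After 3 (w): row=0 col=11 char='c'
After 4 (b): row=0 col=6 char='s'
After 5 (0): row=0 col=0 char='s'
After 6 (j): row=1 col=0 char='b'
After 7 (l): row=1 col=1 char='l'
After 8 (gg): row=0 col=0 char='s'
After 9 (j): row=1 col=0 char='b'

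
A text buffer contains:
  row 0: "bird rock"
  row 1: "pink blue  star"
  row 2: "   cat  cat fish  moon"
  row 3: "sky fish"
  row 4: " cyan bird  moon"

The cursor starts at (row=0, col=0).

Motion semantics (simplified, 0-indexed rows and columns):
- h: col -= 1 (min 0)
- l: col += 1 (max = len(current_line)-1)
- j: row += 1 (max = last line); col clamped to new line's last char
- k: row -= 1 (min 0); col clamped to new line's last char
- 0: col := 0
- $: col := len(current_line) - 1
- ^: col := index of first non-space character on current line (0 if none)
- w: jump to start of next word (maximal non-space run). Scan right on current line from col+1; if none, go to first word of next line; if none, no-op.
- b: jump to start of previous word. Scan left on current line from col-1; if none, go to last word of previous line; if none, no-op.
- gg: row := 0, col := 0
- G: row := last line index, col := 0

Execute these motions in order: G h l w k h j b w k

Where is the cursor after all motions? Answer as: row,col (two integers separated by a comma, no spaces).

After 1 (G): row=4 col=0 char='_'
After 2 (h): row=4 col=0 char='_'
After 3 (l): row=4 col=1 char='c'
After 4 (w): row=4 col=6 char='b'
After 5 (k): row=3 col=6 char='s'
After 6 (h): row=3 col=5 char='i'
After 7 (j): row=4 col=5 char='_'
After 8 (b): row=4 col=1 char='c'
After 9 (w): row=4 col=6 char='b'
After 10 (k): row=3 col=6 char='s'

Answer: 3,6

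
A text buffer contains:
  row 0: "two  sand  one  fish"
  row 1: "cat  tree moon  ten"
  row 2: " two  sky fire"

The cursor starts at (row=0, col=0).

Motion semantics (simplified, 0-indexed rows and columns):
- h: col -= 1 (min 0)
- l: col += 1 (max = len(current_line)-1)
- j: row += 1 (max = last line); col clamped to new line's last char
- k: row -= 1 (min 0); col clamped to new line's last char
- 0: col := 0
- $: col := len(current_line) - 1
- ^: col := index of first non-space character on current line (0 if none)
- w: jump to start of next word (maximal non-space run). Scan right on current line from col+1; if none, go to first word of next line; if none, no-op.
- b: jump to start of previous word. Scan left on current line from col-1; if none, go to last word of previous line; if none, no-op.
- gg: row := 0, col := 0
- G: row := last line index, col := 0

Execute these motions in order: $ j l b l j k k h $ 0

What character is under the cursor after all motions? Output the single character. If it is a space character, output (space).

Answer: t

Derivation:
After 1 ($): row=0 col=19 char='h'
After 2 (j): row=1 col=18 char='n'
After 3 (l): row=1 col=18 char='n'
After 4 (b): row=1 col=16 char='t'
After 5 (l): row=1 col=17 char='e'
After 6 (j): row=2 col=13 char='e'
After 7 (k): row=1 col=13 char='n'
After 8 (k): row=0 col=13 char='e'
After 9 (h): row=0 col=12 char='n'
After 10 ($): row=0 col=19 char='h'
After 11 (0): row=0 col=0 char='t'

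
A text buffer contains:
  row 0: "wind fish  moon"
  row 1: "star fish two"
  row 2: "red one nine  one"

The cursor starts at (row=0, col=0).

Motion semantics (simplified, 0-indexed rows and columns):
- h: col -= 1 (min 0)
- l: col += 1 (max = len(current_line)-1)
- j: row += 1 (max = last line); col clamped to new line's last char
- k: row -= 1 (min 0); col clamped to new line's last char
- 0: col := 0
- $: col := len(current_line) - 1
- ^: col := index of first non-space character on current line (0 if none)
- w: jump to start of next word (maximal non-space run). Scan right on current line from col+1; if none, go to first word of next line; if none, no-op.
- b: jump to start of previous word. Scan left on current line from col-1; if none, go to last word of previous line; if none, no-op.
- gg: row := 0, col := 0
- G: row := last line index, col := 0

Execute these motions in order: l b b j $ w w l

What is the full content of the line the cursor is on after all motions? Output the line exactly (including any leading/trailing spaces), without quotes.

After 1 (l): row=0 col=1 char='i'
After 2 (b): row=0 col=0 char='w'
After 3 (b): row=0 col=0 char='w'
After 4 (j): row=1 col=0 char='s'
After 5 ($): row=1 col=12 char='o'
After 6 (w): row=2 col=0 char='r'
After 7 (w): row=2 col=4 char='o'
After 8 (l): row=2 col=5 char='n'

Answer: red one nine  one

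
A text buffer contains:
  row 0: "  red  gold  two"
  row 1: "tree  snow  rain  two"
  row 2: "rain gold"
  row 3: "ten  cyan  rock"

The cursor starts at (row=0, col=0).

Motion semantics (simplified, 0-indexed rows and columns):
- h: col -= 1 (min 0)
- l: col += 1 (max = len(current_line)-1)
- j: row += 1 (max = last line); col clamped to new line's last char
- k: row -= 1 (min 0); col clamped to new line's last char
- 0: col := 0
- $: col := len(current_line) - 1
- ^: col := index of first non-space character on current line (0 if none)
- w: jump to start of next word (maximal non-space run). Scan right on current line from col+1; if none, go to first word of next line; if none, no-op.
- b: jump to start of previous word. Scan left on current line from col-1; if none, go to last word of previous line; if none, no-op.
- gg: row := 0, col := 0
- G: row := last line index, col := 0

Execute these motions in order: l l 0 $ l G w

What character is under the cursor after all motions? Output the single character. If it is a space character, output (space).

After 1 (l): row=0 col=1 char='_'
After 2 (l): row=0 col=2 char='r'
After 3 (0): row=0 col=0 char='_'
After 4 ($): row=0 col=15 char='o'
After 5 (l): row=0 col=15 char='o'
After 6 (G): row=3 col=0 char='t'
After 7 (w): row=3 col=5 char='c'

Answer: c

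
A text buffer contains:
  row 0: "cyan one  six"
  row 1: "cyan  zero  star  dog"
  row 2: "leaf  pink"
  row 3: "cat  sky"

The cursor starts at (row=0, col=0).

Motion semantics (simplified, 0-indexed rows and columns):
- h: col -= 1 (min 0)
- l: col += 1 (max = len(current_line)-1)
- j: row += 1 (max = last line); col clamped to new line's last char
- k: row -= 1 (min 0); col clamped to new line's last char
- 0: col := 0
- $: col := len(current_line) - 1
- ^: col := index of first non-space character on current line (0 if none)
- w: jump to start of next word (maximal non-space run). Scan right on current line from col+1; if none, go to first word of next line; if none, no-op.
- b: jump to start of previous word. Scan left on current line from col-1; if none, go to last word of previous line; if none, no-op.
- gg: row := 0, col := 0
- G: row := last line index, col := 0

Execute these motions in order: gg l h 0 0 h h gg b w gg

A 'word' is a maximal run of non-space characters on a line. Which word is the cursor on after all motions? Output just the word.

Answer: cyan

Derivation:
After 1 (gg): row=0 col=0 char='c'
After 2 (l): row=0 col=1 char='y'
After 3 (h): row=0 col=0 char='c'
After 4 (0): row=0 col=0 char='c'
After 5 (0): row=0 col=0 char='c'
After 6 (h): row=0 col=0 char='c'
After 7 (h): row=0 col=0 char='c'
After 8 (gg): row=0 col=0 char='c'
After 9 (b): row=0 col=0 char='c'
After 10 (w): row=0 col=5 char='o'
After 11 (gg): row=0 col=0 char='c'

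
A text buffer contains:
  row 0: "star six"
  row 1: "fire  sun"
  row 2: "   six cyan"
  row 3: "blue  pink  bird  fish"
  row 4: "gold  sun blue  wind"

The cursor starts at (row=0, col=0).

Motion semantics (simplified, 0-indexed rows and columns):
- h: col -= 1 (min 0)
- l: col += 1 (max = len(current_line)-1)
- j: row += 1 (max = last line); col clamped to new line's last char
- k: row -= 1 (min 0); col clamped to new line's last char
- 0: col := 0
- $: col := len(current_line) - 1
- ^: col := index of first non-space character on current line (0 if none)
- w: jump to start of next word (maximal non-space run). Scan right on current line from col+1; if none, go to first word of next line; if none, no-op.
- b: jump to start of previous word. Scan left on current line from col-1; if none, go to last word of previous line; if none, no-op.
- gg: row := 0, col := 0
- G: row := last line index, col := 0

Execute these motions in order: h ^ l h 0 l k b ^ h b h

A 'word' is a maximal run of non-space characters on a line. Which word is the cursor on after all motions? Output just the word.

Answer: star

Derivation:
After 1 (h): row=0 col=0 char='s'
After 2 (^): row=0 col=0 char='s'
After 3 (l): row=0 col=1 char='t'
After 4 (h): row=0 col=0 char='s'
After 5 (0): row=0 col=0 char='s'
After 6 (l): row=0 col=1 char='t'
After 7 (k): row=0 col=1 char='t'
After 8 (b): row=0 col=0 char='s'
After 9 (^): row=0 col=0 char='s'
After 10 (h): row=0 col=0 char='s'
After 11 (b): row=0 col=0 char='s'
After 12 (h): row=0 col=0 char='s'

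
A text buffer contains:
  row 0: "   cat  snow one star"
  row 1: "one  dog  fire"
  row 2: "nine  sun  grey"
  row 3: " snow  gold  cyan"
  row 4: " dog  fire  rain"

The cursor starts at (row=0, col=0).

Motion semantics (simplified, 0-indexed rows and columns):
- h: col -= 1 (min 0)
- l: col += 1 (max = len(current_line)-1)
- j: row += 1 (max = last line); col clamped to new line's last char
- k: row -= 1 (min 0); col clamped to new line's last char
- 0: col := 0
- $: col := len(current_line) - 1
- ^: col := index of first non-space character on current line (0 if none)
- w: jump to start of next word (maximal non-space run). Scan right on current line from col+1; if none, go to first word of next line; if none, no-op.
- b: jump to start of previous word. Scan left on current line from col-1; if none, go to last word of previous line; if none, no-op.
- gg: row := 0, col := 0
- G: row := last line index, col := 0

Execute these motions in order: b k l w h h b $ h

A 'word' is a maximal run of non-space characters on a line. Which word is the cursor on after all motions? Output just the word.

After 1 (b): row=0 col=0 char='_'
After 2 (k): row=0 col=0 char='_'
After 3 (l): row=0 col=1 char='_'
After 4 (w): row=0 col=3 char='c'
After 5 (h): row=0 col=2 char='_'
After 6 (h): row=0 col=1 char='_'
After 7 (b): row=0 col=1 char='_'
After 8 ($): row=0 col=20 char='r'
After 9 (h): row=0 col=19 char='a'

Answer: star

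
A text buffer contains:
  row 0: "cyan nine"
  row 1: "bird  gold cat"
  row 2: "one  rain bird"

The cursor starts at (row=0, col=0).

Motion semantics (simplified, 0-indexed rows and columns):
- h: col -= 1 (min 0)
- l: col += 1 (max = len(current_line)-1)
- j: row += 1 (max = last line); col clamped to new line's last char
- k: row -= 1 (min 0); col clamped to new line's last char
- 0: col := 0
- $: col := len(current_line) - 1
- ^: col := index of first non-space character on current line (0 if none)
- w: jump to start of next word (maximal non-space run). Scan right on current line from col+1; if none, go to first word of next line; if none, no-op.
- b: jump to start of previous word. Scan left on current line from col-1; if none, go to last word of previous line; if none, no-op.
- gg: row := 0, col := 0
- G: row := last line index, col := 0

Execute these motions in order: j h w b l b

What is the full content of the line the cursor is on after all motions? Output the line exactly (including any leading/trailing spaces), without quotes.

Answer: bird  gold cat

Derivation:
After 1 (j): row=1 col=0 char='b'
After 2 (h): row=1 col=0 char='b'
After 3 (w): row=1 col=6 char='g'
After 4 (b): row=1 col=0 char='b'
After 5 (l): row=1 col=1 char='i'
After 6 (b): row=1 col=0 char='b'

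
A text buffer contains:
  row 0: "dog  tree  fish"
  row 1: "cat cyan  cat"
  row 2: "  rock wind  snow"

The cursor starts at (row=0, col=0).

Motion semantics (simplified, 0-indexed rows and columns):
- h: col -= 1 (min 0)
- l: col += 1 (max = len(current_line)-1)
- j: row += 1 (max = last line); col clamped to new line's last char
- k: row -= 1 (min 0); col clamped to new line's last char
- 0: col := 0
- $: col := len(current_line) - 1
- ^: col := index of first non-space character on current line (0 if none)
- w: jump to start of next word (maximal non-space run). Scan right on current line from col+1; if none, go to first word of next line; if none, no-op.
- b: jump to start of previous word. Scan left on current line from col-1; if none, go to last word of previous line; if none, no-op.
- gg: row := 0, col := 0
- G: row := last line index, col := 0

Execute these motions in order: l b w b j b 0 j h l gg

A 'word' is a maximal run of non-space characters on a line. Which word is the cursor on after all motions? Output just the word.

Answer: dog

Derivation:
After 1 (l): row=0 col=1 char='o'
After 2 (b): row=0 col=0 char='d'
After 3 (w): row=0 col=5 char='t'
After 4 (b): row=0 col=0 char='d'
After 5 (j): row=1 col=0 char='c'
After 6 (b): row=0 col=11 char='f'
After 7 (0): row=0 col=0 char='d'
After 8 (j): row=1 col=0 char='c'
After 9 (h): row=1 col=0 char='c'
After 10 (l): row=1 col=1 char='a'
After 11 (gg): row=0 col=0 char='d'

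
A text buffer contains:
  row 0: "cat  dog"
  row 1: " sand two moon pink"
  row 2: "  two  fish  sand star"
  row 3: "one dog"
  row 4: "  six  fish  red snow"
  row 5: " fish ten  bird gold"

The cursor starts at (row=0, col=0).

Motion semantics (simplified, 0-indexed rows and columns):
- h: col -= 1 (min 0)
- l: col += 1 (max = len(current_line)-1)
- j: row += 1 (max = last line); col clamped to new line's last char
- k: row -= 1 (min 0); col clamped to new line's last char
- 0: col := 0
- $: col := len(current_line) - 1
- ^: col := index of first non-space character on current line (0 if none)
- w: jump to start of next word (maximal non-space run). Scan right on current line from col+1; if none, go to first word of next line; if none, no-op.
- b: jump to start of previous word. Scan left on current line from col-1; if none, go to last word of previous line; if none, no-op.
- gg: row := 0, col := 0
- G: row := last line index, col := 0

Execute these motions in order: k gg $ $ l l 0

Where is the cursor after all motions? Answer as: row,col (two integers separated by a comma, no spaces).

Answer: 0,0

Derivation:
After 1 (k): row=0 col=0 char='c'
After 2 (gg): row=0 col=0 char='c'
After 3 ($): row=0 col=7 char='g'
After 4 ($): row=0 col=7 char='g'
After 5 (l): row=0 col=7 char='g'
After 6 (l): row=0 col=7 char='g'
After 7 (0): row=0 col=0 char='c'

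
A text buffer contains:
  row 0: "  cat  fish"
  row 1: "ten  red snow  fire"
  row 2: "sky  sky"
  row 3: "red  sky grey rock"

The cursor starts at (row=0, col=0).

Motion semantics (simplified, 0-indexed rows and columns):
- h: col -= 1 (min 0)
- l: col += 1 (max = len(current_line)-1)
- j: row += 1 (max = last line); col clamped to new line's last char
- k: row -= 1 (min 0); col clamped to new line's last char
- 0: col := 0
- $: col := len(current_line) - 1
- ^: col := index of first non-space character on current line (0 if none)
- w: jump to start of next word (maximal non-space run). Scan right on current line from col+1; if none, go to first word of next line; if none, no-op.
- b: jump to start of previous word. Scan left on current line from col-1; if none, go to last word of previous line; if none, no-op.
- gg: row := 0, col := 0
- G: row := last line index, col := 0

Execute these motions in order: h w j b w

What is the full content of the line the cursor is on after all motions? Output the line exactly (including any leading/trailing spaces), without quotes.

Answer: ten  red snow  fire

Derivation:
After 1 (h): row=0 col=0 char='_'
After 2 (w): row=0 col=2 char='c'
After 3 (j): row=1 col=2 char='n'
After 4 (b): row=1 col=0 char='t'
After 5 (w): row=1 col=5 char='r'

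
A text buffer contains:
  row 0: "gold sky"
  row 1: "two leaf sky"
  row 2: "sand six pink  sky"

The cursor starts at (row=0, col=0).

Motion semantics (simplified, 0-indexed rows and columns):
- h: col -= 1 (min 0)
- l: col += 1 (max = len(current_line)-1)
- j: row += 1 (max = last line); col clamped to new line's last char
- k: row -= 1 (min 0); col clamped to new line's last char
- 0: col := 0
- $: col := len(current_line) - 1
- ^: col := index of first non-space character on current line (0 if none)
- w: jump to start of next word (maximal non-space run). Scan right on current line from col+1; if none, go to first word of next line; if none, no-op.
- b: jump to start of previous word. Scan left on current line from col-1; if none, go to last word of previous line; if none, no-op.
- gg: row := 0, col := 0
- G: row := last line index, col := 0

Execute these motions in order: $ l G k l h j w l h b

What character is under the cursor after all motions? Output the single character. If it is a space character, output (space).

Answer: s

Derivation:
After 1 ($): row=0 col=7 char='y'
After 2 (l): row=0 col=7 char='y'
After 3 (G): row=2 col=0 char='s'
After 4 (k): row=1 col=0 char='t'
After 5 (l): row=1 col=1 char='w'
After 6 (h): row=1 col=0 char='t'
After 7 (j): row=2 col=0 char='s'
After 8 (w): row=2 col=5 char='s'
After 9 (l): row=2 col=6 char='i'
After 10 (h): row=2 col=5 char='s'
After 11 (b): row=2 col=0 char='s'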